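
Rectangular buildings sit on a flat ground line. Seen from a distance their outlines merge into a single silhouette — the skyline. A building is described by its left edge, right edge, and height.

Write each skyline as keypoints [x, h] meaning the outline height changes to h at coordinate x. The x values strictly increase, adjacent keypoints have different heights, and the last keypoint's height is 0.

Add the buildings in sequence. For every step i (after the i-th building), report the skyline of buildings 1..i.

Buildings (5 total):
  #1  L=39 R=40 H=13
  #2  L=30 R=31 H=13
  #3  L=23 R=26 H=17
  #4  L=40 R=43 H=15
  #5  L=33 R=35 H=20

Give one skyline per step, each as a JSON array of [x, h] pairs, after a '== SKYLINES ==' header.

== SKYLINES ==
[[39,13],[40,0]]
[[30,13],[31,0],[39,13],[40,0]]
[[23,17],[26,0],[30,13],[31,0],[39,13],[40,0]]
[[23,17],[26,0],[30,13],[31,0],[39,13],[40,15],[43,0]]
[[23,17],[26,0],[30,13],[31,0],[33,20],[35,0],[39,13],[40,15],[43,0]]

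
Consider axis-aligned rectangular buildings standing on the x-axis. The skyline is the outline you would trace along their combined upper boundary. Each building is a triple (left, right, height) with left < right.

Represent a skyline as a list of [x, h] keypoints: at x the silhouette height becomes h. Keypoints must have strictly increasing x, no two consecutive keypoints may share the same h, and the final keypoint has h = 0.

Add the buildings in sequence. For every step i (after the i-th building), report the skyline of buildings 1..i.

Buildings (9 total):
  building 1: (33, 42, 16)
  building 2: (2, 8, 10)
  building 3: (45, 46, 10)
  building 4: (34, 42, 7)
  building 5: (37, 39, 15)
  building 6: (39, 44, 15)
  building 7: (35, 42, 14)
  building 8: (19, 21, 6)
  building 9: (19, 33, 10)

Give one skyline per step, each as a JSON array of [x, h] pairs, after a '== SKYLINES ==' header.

== SKYLINES ==
[[33,16],[42,0]]
[[2,10],[8,0],[33,16],[42,0]]
[[2,10],[8,0],[33,16],[42,0],[45,10],[46,0]]
[[2,10],[8,0],[33,16],[42,0],[45,10],[46,0]]
[[2,10],[8,0],[33,16],[42,0],[45,10],[46,0]]
[[2,10],[8,0],[33,16],[42,15],[44,0],[45,10],[46,0]]
[[2,10],[8,0],[33,16],[42,15],[44,0],[45,10],[46,0]]
[[2,10],[8,0],[19,6],[21,0],[33,16],[42,15],[44,0],[45,10],[46,0]]
[[2,10],[8,0],[19,10],[33,16],[42,15],[44,0],[45,10],[46,0]]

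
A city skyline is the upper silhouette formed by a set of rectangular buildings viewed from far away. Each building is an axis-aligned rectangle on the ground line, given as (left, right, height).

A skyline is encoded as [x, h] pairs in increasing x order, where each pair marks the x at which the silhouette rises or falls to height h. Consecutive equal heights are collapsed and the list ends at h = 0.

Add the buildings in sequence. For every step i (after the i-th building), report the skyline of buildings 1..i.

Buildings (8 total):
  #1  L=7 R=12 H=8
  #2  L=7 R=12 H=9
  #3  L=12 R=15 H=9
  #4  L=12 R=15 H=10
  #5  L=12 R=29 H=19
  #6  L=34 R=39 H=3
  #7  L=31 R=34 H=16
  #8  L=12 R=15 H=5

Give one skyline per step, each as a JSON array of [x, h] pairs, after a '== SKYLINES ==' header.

== SKYLINES ==
[[7,8],[12,0]]
[[7,9],[12,0]]
[[7,9],[15,0]]
[[7,9],[12,10],[15,0]]
[[7,9],[12,19],[29,0]]
[[7,9],[12,19],[29,0],[34,3],[39,0]]
[[7,9],[12,19],[29,0],[31,16],[34,3],[39,0]]
[[7,9],[12,19],[29,0],[31,16],[34,3],[39,0]]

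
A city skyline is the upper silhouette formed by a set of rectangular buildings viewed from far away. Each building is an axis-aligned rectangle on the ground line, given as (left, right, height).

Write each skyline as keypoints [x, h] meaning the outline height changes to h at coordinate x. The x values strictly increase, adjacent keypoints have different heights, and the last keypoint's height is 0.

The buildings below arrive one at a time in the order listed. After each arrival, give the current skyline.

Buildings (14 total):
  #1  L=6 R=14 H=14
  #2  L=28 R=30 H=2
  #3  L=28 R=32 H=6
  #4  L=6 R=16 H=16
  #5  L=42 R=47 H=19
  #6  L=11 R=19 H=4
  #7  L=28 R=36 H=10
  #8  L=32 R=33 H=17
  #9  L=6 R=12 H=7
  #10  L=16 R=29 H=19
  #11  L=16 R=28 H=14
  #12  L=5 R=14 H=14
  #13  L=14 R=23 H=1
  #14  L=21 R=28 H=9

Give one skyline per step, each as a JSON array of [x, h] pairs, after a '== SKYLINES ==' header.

== SKYLINES ==
[[6,14],[14,0]]
[[6,14],[14,0],[28,2],[30,0]]
[[6,14],[14,0],[28,6],[32,0]]
[[6,16],[16,0],[28,6],[32,0]]
[[6,16],[16,0],[28,6],[32,0],[42,19],[47,0]]
[[6,16],[16,4],[19,0],[28,6],[32,0],[42,19],[47,0]]
[[6,16],[16,4],[19,0],[28,10],[36,0],[42,19],[47,0]]
[[6,16],[16,4],[19,0],[28,10],[32,17],[33,10],[36,0],[42,19],[47,0]]
[[6,16],[16,4],[19,0],[28,10],[32,17],[33,10],[36,0],[42,19],[47,0]]
[[6,16],[16,19],[29,10],[32,17],[33,10],[36,0],[42,19],[47,0]]
[[6,16],[16,19],[29,10],[32,17],[33,10],[36,0],[42,19],[47,0]]
[[5,14],[6,16],[16,19],[29,10],[32,17],[33,10],[36,0],[42,19],[47,0]]
[[5,14],[6,16],[16,19],[29,10],[32,17],[33,10],[36,0],[42,19],[47,0]]
[[5,14],[6,16],[16,19],[29,10],[32,17],[33,10],[36,0],[42,19],[47,0]]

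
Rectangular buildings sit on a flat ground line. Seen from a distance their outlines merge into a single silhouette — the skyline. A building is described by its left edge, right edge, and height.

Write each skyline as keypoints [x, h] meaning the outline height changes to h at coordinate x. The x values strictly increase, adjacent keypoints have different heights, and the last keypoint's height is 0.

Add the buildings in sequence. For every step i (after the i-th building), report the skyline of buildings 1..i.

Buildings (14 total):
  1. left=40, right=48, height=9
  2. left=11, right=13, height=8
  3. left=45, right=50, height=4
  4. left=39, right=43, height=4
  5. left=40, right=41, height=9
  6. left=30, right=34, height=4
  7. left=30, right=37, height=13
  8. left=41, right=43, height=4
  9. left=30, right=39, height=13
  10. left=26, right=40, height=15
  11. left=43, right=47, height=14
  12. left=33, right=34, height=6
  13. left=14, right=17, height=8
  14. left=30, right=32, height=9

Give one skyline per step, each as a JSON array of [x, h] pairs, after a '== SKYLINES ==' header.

== SKYLINES ==
[[40,9],[48,0]]
[[11,8],[13,0],[40,9],[48,0]]
[[11,8],[13,0],[40,9],[48,4],[50,0]]
[[11,8],[13,0],[39,4],[40,9],[48,4],[50,0]]
[[11,8],[13,0],[39,4],[40,9],[48,4],[50,0]]
[[11,8],[13,0],[30,4],[34,0],[39,4],[40,9],[48,4],[50,0]]
[[11,8],[13,0],[30,13],[37,0],[39,4],[40,9],[48,4],[50,0]]
[[11,8],[13,0],[30,13],[37,0],[39,4],[40,9],[48,4],[50,0]]
[[11,8],[13,0],[30,13],[39,4],[40,9],[48,4],[50,0]]
[[11,8],[13,0],[26,15],[40,9],[48,4],[50,0]]
[[11,8],[13,0],[26,15],[40,9],[43,14],[47,9],[48,4],[50,0]]
[[11,8],[13,0],[26,15],[40,9],[43,14],[47,9],[48,4],[50,0]]
[[11,8],[13,0],[14,8],[17,0],[26,15],[40,9],[43,14],[47,9],[48,4],[50,0]]
[[11,8],[13,0],[14,8],[17,0],[26,15],[40,9],[43,14],[47,9],[48,4],[50,0]]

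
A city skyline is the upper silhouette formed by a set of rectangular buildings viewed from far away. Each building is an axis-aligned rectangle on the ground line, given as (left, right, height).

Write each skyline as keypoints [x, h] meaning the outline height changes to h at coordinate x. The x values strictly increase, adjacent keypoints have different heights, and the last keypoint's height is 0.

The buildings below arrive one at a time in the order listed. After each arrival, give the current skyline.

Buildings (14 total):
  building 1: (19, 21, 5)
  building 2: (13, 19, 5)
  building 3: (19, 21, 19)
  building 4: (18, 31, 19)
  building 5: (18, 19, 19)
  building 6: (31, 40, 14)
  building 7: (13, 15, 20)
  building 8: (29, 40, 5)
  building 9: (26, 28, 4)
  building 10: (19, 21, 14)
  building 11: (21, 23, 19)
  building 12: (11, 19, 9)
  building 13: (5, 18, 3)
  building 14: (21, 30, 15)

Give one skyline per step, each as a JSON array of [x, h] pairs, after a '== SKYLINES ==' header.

== SKYLINES ==
[[19,5],[21,0]]
[[13,5],[21,0]]
[[13,5],[19,19],[21,0]]
[[13,5],[18,19],[31,0]]
[[13,5],[18,19],[31,0]]
[[13,5],[18,19],[31,14],[40,0]]
[[13,20],[15,5],[18,19],[31,14],[40,0]]
[[13,20],[15,5],[18,19],[31,14],[40,0]]
[[13,20],[15,5],[18,19],[31,14],[40,0]]
[[13,20],[15,5],[18,19],[31,14],[40,0]]
[[13,20],[15,5],[18,19],[31,14],[40,0]]
[[11,9],[13,20],[15,9],[18,19],[31,14],[40,0]]
[[5,3],[11,9],[13,20],[15,9],[18,19],[31,14],[40,0]]
[[5,3],[11,9],[13,20],[15,9],[18,19],[31,14],[40,0]]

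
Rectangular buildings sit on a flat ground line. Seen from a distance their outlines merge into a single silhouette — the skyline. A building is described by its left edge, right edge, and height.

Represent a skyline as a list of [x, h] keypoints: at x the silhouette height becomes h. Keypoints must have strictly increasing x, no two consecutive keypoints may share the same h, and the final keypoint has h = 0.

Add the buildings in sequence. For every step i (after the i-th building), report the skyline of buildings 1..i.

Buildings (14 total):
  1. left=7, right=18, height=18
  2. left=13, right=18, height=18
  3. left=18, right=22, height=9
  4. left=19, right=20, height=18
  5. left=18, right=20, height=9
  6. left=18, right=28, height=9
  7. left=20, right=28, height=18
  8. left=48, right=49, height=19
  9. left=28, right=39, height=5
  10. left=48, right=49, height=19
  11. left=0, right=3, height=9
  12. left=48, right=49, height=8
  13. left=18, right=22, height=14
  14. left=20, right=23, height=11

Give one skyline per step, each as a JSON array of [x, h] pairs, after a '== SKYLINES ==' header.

== SKYLINES ==
[[7,18],[18,0]]
[[7,18],[18,0]]
[[7,18],[18,9],[22,0]]
[[7,18],[18,9],[19,18],[20,9],[22,0]]
[[7,18],[18,9],[19,18],[20,9],[22,0]]
[[7,18],[18,9],[19,18],[20,9],[28,0]]
[[7,18],[18,9],[19,18],[28,0]]
[[7,18],[18,9],[19,18],[28,0],[48,19],[49,0]]
[[7,18],[18,9],[19,18],[28,5],[39,0],[48,19],[49,0]]
[[7,18],[18,9],[19,18],[28,5],[39,0],[48,19],[49,0]]
[[0,9],[3,0],[7,18],[18,9],[19,18],[28,5],[39,0],[48,19],[49,0]]
[[0,9],[3,0],[7,18],[18,9],[19,18],[28,5],[39,0],[48,19],[49,0]]
[[0,9],[3,0],[7,18],[18,14],[19,18],[28,5],[39,0],[48,19],[49,0]]
[[0,9],[3,0],[7,18],[18,14],[19,18],[28,5],[39,0],[48,19],[49,0]]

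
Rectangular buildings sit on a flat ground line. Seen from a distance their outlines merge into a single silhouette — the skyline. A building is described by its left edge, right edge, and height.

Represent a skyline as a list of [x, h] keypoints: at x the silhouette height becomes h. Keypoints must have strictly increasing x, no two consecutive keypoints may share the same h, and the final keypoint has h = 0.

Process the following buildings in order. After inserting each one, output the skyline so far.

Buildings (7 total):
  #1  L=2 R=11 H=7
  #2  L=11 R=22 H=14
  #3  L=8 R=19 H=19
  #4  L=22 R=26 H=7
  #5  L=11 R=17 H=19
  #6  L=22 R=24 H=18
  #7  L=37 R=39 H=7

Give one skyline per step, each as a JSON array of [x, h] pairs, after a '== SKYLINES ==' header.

== SKYLINES ==
[[2,7],[11,0]]
[[2,7],[11,14],[22,0]]
[[2,7],[8,19],[19,14],[22,0]]
[[2,7],[8,19],[19,14],[22,7],[26,0]]
[[2,7],[8,19],[19,14],[22,7],[26,0]]
[[2,7],[8,19],[19,14],[22,18],[24,7],[26,0]]
[[2,7],[8,19],[19,14],[22,18],[24,7],[26,0],[37,7],[39,0]]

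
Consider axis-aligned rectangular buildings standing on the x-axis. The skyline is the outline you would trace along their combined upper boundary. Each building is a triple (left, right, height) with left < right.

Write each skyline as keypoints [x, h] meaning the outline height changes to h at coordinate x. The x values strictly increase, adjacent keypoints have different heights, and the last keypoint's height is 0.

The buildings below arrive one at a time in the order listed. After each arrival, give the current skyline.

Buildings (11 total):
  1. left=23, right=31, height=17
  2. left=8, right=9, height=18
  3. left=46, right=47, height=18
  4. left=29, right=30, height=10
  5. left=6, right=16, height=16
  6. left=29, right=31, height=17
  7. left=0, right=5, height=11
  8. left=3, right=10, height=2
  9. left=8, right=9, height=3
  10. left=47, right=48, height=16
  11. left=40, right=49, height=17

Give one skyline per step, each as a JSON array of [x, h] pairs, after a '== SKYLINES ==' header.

== SKYLINES ==
[[23,17],[31,0]]
[[8,18],[9,0],[23,17],[31,0]]
[[8,18],[9,0],[23,17],[31,0],[46,18],[47,0]]
[[8,18],[9,0],[23,17],[31,0],[46,18],[47,0]]
[[6,16],[8,18],[9,16],[16,0],[23,17],[31,0],[46,18],[47,0]]
[[6,16],[8,18],[9,16],[16,0],[23,17],[31,0],[46,18],[47,0]]
[[0,11],[5,0],[6,16],[8,18],[9,16],[16,0],[23,17],[31,0],[46,18],[47,0]]
[[0,11],[5,2],[6,16],[8,18],[9,16],[16,0],[23,17],[31,0],[46,18],[47,0]]
[[0,11],[5,2],[6,16],[8,18],[9,16],[16,0],[23,17],[31,0],[46,18],[47,0]]
[[0,11],[5,2],[6,16],[8,18],[9,16],[16,0],[23,17],[31,0],[46,18],[47,16],[48,0]]
[[0,11],[5,2],[6,16],[8,18],[9,16],[16,0],[23,17],[31,0],[40,17],[46,18],[47,17],[49,0]]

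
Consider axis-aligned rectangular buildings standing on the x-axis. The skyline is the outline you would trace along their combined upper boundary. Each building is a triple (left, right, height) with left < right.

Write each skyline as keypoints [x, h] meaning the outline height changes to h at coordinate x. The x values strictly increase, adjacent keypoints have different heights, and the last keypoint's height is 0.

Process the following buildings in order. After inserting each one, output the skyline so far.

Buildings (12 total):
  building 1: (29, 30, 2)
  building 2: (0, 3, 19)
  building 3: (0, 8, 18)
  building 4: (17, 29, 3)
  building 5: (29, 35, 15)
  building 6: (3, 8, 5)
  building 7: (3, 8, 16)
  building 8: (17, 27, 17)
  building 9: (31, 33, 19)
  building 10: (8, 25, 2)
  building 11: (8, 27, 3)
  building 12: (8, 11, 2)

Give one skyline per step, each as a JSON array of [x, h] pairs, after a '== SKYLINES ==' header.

== SKYLINES ==
[[29,2],[30,0]]
[[0,19],[3,0],[29,2],[30,0]]
[[0,19],[3,18],[8,0],[29,2],[30,0]]
[[0,19],[3,18],[8,0],[17,3],[29,2],[30,0]]
[[0,19],[3,18],[8,0],[17,3],[29,15],[35,0]]
[[0,19],[3,18],[8,0],[17,3],[29,15],[35,0]]
[[0,19],[3,18],[8,0],[17,3],[29,15],[35,0]]
[[0,19],[3,18],[8,0],[17,17],[27,3],[29,15],[35,0]]
[[0,19],[3,18],[8,0],[17,17],[27,3],[29,15],[31,19],[33,15],[35,0]]
[[0,19],[3,18],[8,2],[17,17],[27,3],[29,15],[31,19],[33,15],[35,0]]
[[0,19],[3,18],[8,3],[17,17],[27,3],[29,15],[31,19],[33,15],[35,0]]
[[0,19],[3,18],[8,3],[17,17],[27,3],[29,15],[31,19],[33,15],[35,0]]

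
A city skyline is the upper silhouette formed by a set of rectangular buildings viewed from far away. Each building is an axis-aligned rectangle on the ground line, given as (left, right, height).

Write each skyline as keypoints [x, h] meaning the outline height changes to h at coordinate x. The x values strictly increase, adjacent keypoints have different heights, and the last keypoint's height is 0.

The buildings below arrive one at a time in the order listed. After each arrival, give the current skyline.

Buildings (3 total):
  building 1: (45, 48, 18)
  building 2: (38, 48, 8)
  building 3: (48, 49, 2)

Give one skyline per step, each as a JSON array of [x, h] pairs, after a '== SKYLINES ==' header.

== SKYLINES ==
[[45,18],[48,0]]
[[38,8],[45,18],[48,0]]
[[38,8],[45,18],[48,2],[49,0]]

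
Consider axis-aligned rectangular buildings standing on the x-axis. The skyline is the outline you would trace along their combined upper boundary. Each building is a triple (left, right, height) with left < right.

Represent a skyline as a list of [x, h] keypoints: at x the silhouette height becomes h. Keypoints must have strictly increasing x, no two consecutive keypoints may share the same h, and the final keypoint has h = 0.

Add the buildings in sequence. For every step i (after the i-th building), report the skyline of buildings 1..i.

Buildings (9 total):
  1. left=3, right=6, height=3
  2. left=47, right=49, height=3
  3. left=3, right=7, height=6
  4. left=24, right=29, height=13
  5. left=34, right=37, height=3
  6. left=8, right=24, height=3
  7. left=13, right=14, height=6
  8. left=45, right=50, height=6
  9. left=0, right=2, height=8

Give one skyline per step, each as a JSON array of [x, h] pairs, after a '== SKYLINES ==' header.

== SKYLINES ==
[[3,3],[6,0]]
[[3,3],[6,0],[47,3],[49,0]]
[[3,6],[7,0],[47,3],[49,0]]
[[3,6],[7,0],[24,13],[29,0],[47,3],[49,0]]
[[3,6],[7,0],[24,13],[29,0],[34,3],[37,0],[47,3],[49,0]]
[[3,6],[7,0],[8,3],[24,13],[29,0],[34,3],[37,0],[47,3],[49,0]]
[[3,6],[7,0],[8,3],[13,6],[14,3],[24,13],[29,0],[34,3],[37,0],[47,3],[49,0]]
[[3,6],[7,0],[8,3],[13,6],[14,3],[24,13],[29,0],[34,3],[37,0],[45,6],[50,0]]
[[0,8],[2,0],[3,6],[7,0],[8,3],[13,6],[14,3],[24,13],[29,0],[34,3],[37,0],[45,6],[50,0]]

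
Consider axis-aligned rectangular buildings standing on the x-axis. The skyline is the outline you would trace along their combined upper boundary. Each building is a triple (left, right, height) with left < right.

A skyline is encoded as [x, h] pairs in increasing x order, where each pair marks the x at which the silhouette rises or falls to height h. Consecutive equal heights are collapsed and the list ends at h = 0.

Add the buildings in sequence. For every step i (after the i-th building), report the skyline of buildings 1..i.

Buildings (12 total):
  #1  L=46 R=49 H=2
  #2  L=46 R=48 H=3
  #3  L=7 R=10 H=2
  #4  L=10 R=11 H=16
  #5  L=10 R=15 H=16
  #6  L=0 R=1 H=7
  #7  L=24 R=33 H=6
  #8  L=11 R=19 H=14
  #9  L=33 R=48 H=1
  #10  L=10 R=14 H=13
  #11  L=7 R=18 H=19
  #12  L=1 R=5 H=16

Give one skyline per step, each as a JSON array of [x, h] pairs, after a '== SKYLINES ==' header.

== SKYLINES ==
[[46,2],[49,0]]
[[46,3],[48,2],[49,0]]
[[7,2],[10,0],[46,3],[48,2],[49,0]]
[[7,2],[10,16],[11,0],[46,3],[48,2],[49,0]]
[[7,2],[10,16],[15,0],[46,3],[48,2],[49,0]]
[[0,7],[1,0],[7,2],[10,16],[15,0],[46,3],[48,2],[49,0]]
[[0,7],[1,0],[7,2],[10,16],[15,0],[24,6],[33,0],[46,3],[48,2],[49,0]]
[[0,7],[1,0],[7,2],[10,16],[15,14],[19,0],[24,6],[33,0],[46,3],[48,2],[49,0]]
[[0,7],[1,0],[7,2],[10,16],[15,14],[19,0],[24,6],[33,1],[46,3],[48,2],[49,0]]
[[0,7],[1,0],[7,2],[10,16],[15,14],[19,0],[24,6],[33,1],[46,3],[48,2],[49,0]]
[[0,7],[1,0],[7,19],[18,14],[19,0],[24,6],[33,1],[46,3],[48,2],[49,0]]
[[0,7],[1,16],[5,0],[7,19],[18,14],[19,0],[24,6],[33,1],[46,3],[48,2],[49,0]]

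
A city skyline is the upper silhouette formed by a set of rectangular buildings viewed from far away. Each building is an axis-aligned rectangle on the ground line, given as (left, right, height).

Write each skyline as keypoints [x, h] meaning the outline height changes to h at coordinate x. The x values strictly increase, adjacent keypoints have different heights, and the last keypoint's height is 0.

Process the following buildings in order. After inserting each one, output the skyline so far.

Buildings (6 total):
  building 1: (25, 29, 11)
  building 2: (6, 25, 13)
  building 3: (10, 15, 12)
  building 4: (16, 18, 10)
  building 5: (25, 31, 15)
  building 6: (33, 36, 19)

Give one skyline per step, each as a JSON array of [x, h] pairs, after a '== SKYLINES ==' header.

== SKYLINES ==
[[25,11],[29,0]]
[[6,13],[25,11],[29,0]]
[[6,13],[25,11],[29,0]]
[[6,13],[25,11],[29,0]]
[[6,13],[25,15],[31,0]]
[[6,13],[25,15],[31,0],[33,19],[36,0]]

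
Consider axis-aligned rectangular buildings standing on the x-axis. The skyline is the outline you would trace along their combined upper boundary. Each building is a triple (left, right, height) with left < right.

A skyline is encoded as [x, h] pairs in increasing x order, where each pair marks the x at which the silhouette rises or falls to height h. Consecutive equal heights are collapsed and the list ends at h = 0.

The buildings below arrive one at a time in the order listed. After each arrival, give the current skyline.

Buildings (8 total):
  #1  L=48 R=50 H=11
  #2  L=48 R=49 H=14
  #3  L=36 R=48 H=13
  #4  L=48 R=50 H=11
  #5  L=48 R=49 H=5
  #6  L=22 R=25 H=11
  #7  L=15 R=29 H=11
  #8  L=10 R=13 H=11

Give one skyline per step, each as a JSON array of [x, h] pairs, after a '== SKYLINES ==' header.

== SKYLINES ==
[[48,11],[50,0]]
[[48,14],[49,11],[50,0]]
[[36,13],[48,14],[49,11],[50,0]]
[[36,13],[48,14],[49,11],[50,0]]
[[36,13],[48,14],[49,11],[50,0]]
[[22,11],[25,0],[36,13],[48,14],[49,11],[50,0]]
[[15,11],[29,0],[36,13],[48,14],[49,11],[50,0]]
[[10,11],[13,0],[15,11],[29,0],[36,13],[48,14],[49,11],[50,0]]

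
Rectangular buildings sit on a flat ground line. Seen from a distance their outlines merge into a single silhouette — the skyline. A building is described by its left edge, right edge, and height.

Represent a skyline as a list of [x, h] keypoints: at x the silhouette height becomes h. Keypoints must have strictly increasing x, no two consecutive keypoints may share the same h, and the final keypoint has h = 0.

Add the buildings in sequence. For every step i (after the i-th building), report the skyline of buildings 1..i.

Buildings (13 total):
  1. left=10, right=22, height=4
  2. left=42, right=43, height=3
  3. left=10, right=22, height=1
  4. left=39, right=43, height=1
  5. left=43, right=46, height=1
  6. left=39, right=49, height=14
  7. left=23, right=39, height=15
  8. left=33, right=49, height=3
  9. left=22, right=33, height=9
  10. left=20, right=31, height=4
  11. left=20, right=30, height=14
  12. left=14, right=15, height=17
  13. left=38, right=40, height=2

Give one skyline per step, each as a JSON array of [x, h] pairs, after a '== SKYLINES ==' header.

== SKYLINES ==
[[10,4],[22,0]]
[[10,4],[22,0],[42,3],[43,0]]
[[10,4],[22,0],[42,3],[43,0]]
[[10,4],[22,0],[39,1],[42,3],[43,0]]
[[10,4],[22,0],[39,1],[42,3],[43,1],[46,0]]
[[10,4],[22,0],[39,14],[49,0]]
[[10,4],[22,0],[23,15],[39,14],[49,0]]
[[10,4],[22,0],[23,15],[39,14],[49,0]]
[[10,4],[22,9],[23,15],[39,14],[49,0]]
[[10,4],[22,9],[23,15],[39,14],[49,0]]
[[10,4],[20,14],[23,15],[39,14],[49,0]]
[[10,4],[14,17],[15,4],[20,14],[23,15],[39,14],[49,0]]
[[10,4],[14,17],[15,4],[20,14],[23,15],[39,14],[49,0]]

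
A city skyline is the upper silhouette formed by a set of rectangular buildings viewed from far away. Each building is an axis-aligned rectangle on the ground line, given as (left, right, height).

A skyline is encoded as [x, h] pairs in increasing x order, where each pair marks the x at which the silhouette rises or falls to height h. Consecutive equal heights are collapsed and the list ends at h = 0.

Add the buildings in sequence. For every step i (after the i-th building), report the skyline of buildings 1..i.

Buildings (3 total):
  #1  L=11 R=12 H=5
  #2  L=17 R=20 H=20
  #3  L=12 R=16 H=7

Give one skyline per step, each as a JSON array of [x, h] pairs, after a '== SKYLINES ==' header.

== SKYLINES ==
[[11,5],[12,0]]
[[11,5],[12,0],[17,20],[20,0]]
[[11,5],[12,7],[16,0],[17,20],[20,0]]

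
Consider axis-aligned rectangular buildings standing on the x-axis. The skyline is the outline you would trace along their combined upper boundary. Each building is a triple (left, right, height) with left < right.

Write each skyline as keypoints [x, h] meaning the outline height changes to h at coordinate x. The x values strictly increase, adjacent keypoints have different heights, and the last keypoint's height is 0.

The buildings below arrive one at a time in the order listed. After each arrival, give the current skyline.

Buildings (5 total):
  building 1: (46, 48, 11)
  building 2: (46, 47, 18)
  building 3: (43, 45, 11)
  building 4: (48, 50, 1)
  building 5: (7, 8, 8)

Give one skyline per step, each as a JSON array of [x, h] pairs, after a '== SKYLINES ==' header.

== SKYLINES ==
[[46,11],[48,0]]
[[46,18],[47,11],[48,0]]
[[43,11],[45,0],[46,18],[47,11],[48,0]]
[[43,11],[45,0],[46,18],[47,11],[48,1],[50,0]]
[[7,8],[8,0],[43,11],[45,0],[46,18],[47,11],[48,1],[50,0]]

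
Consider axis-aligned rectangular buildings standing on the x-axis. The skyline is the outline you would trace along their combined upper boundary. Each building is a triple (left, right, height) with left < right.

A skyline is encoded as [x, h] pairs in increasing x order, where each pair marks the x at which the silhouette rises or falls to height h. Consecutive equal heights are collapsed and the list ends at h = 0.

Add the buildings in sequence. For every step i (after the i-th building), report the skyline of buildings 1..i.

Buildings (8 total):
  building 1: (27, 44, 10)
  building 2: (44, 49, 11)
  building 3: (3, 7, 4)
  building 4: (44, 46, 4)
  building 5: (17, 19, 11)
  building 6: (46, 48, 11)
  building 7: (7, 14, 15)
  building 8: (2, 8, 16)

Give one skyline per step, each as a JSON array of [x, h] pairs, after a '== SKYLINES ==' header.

== SKYLINES ==
[[27,10],[44,0]]
[[27,10],[44,11],[49,0]]
[[3,4],[7,0],[27,10],[44,11],[49,0]]
[[3,4],[7,0],[27,10],[44,11],[49,0]]
[[3,4],[7,0],[17,11],[19,0],[27,10],[44,11],[49,0]]
[[3,4],[7,0],[17,11],[19,0],[27,10],[44,11],[49,0]]
[[3,4],[7,15],[14,0],[17,11],[19,0],[27,10],[44,11],[49,0]]
[[2,16],[8,15],[14,0],[17,11],[19,0],[27,10],[44,11],[49,0]]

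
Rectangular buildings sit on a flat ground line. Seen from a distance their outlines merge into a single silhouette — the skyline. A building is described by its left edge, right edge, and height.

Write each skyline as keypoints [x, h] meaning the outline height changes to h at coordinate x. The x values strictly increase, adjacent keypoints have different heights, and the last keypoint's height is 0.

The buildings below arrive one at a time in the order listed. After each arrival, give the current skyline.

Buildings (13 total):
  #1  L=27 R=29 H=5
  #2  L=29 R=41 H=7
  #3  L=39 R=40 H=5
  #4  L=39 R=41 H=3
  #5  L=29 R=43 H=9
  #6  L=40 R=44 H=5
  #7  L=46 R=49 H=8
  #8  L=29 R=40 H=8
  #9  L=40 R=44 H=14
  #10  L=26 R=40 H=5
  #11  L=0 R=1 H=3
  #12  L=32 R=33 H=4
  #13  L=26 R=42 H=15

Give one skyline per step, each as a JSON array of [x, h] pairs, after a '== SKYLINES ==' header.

== SKYLINES ==
[[27,5],[29,0]]
[[27,5],[29,7],[41,0]]
[[27,5],[29,7],[41,0]]
[[27,5],[29,7],[41,0]]
[[27,5],[29,9],[43,0]]
[[27,5],[29,9],[43,5],[44,0]]
[[27,5],[29,9],[43,5],[44,0],[46,8],[49,0]]
[[27,5],[29,9],[43,5],[44,0],[46,8],[49,0]]
[[27,5],[29,9],[40,14],[44,0],[46,8],[49,0]]
[[26,5],[29,9],[40,14],[44,0],[46,8],[49,0]]
[[0,3],[1,0],[26,5],[29,9],[40,14],[44,0],[46,8],[49,0]]
[[0,3],[1,0],[26,5],[29,9],[40,14],[44,0],[46,8],[49,0]]
[[0,3],[1,0],[26,15],[42,14],[44,0],[46,8],[49,0]]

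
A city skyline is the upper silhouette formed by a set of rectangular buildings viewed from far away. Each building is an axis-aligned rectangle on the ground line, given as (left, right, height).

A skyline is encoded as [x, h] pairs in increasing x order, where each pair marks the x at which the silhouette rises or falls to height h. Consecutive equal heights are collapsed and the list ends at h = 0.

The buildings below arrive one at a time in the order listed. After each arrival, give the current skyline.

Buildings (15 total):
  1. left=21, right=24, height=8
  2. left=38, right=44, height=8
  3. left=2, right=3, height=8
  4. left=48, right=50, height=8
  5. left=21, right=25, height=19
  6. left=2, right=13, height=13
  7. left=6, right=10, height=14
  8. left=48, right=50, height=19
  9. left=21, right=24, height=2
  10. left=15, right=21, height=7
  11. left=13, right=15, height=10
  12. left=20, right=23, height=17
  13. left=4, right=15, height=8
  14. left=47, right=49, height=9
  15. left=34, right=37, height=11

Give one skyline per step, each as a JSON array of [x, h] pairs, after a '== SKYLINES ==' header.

== SKYLINES ==
[[21,8],[24,0]]
[[21,8],[24,0],[38,8],[44,0]]
[[2,8],[3,0],[21,8],[24,0],[38,8],[44,0]]
[[2,8],[3,0],[21,8],[24,0],[38,8],[44,0],[48,8],[50,0]]
[[2,8],[3,0],[21,19],[25,0],[38,8],[44,0],[48,8],[50,0]]
[[2,13],[13,0],[21,19],[25,0],[38,8],[44,0],[48,8],[50,0]]
[[2,13],[6,14],[10,13],[13,0],[21,19],[25,0],[38,8],[44,0],[48,8],[50,0]]
[[2,13],[6,14],[10,13],[13,0],[21,19],[25,0],[38,8],[44,0],[48,19],[50,0]]
[[2,13],[6,14],[10,13],[13,0],[21,19],[25,0],[38,8],[44,0],[48,19],[50,0]]
[[2,13],[6,14],[10,13],[13,0],[15,7],[21,19],[25,0],[38,8],[44,0],[48,19],[50,0]]
[[2,13],[6,14],[10,13],[13,10],[15,7],[21,19],[25,0],[38,8],[44,0],[48,19],[50,0]]
[[2,13],[6,14],[10,13],[13,10],[15,7],[20,17],[21,19],[25,0],[38,8],[44,0],[48,19],[50,0]]
[[2,13],[6,14],[10,13],[13,10],[15,7],[20,17],[21,19],[25,0],[38,8],[44,0],[48,19],[50,0]]
[[2,13],[6,14],[10,13],[13,10],[15,7],[20,17],[21,19],[25,0],[38,8],[44,0],[47,9],[48,19],[50,0]]
[[2,13],[6,14],[10,13],[13,10],[15,7],[20,17],[21,19],[25,0],[34,11],[37,0],[38,8],[44,0],[47,9],[48,19],[50,0]]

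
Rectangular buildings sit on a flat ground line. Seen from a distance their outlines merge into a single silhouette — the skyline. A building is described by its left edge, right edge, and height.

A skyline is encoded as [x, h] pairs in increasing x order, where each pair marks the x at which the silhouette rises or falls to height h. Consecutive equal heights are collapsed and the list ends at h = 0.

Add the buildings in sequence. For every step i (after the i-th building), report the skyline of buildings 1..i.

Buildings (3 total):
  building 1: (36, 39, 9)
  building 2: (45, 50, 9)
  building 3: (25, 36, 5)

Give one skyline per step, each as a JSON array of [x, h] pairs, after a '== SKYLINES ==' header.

== SKYLINES ==
[[36,9],[39,0]]
[[36,9],[39,0],[45,9],[50,0]]
[[25,5],[36,9],[39,0],[45,9],[50,0]]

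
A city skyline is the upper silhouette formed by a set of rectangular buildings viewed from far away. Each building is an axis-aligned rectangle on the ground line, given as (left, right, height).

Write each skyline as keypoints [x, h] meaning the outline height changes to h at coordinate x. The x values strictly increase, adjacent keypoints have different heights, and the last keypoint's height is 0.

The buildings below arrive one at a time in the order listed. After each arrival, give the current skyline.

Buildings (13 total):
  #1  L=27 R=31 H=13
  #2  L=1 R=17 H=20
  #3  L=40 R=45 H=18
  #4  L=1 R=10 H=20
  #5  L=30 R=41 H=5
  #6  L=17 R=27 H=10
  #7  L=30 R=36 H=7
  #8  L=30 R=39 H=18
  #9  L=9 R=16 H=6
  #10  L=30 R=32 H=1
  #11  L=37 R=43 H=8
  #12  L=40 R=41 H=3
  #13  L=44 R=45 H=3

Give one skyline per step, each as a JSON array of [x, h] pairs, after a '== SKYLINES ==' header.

== SKYLINES ==
[[27,13],[31,0]]
[[1,20],[17,0],[27,13],[31,0]]
[[1,20],[17,0],[27,13],[31,0],[40,18],[45,0]]
[[1,20],[17,0],[27,13],[31,0],[40,18],[45,0]]
[[1,20],[17,0],[27,13],[31,5],[40,18],[45,0]]
[[1,20],[17,10],[27,13],[31,5],[40,18],[45,0]]
[[1,20],[17,10],[27,13],[31,7],[36,5],[40,18],[45,0]]
[[1,20],[17,10],[27,13],[30,18],[39,5],[40,18],[45,0]]
[[1,20],[17,10],[27,13],[30,18],[39,5],[40,18],[45,0]]
[[1,20],[17,10],[27,13],[30,18],[39,5],[40,18],[45,0]]
[[1,20],[17,10],[27,13],[30,18],[39,8],[40,18],[45,0]]
[[1,20],[17,10],[27,13],[30,18],[39,8],[40,18],[45,0]]
[[1,20],[17,10],[27,13],[30,18],[39,8],[40,18],[45,0]]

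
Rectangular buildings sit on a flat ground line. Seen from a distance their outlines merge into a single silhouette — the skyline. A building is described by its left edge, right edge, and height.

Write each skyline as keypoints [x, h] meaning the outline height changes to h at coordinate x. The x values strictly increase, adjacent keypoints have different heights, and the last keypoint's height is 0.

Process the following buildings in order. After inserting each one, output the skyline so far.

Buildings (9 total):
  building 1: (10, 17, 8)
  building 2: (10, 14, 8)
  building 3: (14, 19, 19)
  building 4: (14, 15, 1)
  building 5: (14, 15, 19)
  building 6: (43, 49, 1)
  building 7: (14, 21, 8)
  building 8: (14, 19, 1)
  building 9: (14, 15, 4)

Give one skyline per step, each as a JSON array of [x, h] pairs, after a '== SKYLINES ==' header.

== SKYLINES ==
[[10,8],[17,0]]
[[10,8],[17,0]]
[[10,8],[14,19],[19,0]]
[[10,8],[14,19],[19,0]]
[[10,8],[14,19],[19,0]]
[[10,8],[14,19],[19,0],[43,1],[49,0]]
[[10,8],[14,19],[19,8],[21,0],[43,1],[49,0]]
[[10,8],[14,19],[19,8],[21,0],[43,1],[49,0]]
[[10,8],[14,19],[19,8],[21,0],[43,1],[49,0]]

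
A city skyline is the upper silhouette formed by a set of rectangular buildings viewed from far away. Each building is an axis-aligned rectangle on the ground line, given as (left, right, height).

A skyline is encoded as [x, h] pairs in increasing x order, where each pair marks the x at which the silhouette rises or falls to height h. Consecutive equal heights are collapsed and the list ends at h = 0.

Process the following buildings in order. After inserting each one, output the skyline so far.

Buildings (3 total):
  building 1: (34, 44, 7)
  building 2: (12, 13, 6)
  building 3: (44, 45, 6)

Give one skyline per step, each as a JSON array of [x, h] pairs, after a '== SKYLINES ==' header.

== SKYLINES ==
[[34,7],[44,0]]
[[12,6],[13,0],[34,7],[44,0]]
[[12,6],[13,0],[34,7],[44,6],[45,0]]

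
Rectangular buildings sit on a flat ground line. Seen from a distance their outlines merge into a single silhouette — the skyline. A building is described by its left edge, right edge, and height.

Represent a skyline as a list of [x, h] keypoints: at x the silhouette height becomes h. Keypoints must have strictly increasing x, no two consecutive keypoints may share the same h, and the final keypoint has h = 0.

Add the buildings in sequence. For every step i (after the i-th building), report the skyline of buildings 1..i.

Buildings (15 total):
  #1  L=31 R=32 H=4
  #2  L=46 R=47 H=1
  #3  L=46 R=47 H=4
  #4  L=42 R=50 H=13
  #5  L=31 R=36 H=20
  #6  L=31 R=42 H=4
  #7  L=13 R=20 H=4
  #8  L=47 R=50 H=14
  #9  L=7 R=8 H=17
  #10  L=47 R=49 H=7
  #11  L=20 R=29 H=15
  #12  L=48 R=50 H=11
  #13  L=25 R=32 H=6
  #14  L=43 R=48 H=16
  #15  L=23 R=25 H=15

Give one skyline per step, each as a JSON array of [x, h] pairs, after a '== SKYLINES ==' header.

== SKYLINES ==
[[31,4],[32,0]]
[[31,4],[32,0],[46,1],[47,0]]
[[31,4],[32,0],[46,4],[47,0]]
[[31,4],[32,0],[42,13],[50,0]]
[[31,20],[36,0],[42,13],[50,0]]
[[31,20],[36,4],[42,13],[50,0]]
[[13,4],[20,0],[31,20],[36,4],[42,13],[50,0]]
[[13,4],[20,0],[31,20],[36,4],[42,13],[47,14],[50,0]]
[[7,17],[8,0],[13,4],[20,0],[31,20],[36,4],[42,13],[47,14],[50,0]]
[[7,17],[8,0],[13,4],[20,0],[31,20],[36,4],[42,13],[47,14],[50,0]]
[[7,17],[8,0],[13,4],[20,15],[29,0],[31,20],[36,4],[42,13],[47,14],[50,0]]
[[7,17],[8,0],[13,4],[20,15],[29,0],[31,20],[36,4],[42,13],[47,14],[50,0]]
[[7,17],[8,0],[13,4],[20,15],[29,6],[31,20],[36,4],[42,13],[47,14],[50,0]]
[[7,17],[8,0],[13,4],[20,15],[29,6],[31,20],[36,4],[42,13],[43,16],[48,14],[50,0]]
[[7,17],[8,0],[13,4],[20,15],[29,6],[31,20],[36,4],[42,13],[43,16],[48,14],[50,0]]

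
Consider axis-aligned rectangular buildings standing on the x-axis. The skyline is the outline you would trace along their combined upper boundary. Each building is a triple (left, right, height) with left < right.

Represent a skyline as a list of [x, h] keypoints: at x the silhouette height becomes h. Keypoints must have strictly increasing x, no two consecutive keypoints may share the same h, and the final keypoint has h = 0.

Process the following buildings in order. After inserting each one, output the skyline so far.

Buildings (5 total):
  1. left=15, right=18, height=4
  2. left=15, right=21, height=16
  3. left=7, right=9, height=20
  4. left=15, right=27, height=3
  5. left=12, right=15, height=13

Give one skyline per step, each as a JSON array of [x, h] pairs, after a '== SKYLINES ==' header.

== SKYLINES ==
[[15,4],[18,0]]
[[15,16],[21,0]]
[[7,20],[9,0],[15,16],[21,0]]
[[7,20],[9,0],[15,16],[21,3],[27,0]]
[[7,20],[9,0],[12,13],[15,16],[21,3],[27,0]]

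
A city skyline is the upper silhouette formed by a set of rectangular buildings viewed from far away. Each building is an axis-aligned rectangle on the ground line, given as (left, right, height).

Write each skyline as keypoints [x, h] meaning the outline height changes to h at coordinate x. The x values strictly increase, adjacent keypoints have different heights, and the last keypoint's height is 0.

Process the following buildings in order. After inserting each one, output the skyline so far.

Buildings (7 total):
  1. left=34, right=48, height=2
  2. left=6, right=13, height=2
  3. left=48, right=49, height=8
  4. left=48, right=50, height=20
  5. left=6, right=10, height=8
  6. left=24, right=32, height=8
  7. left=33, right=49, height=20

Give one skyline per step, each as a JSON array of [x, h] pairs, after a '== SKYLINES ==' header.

== SKYLINES ==
[[34,2],[48,0]]
[[6,2],[13,0],[34,2],[48,0]]
[[6,2],[13,0],[34,2],[48,8],[49,0]]
[[6,2],[13,0],[34,2],[48,20],[50,0]]
[[6,8],[10,2],[13,0],[34,2],[48,20],[50,0]]
[[6,8],[10,2],[13,0],[24,8],[32,0],[34,2],[48,20],[50,0]]
[[6,8],[10,2],[13,0],[24,8],[32,0],[33,20],[50,0]]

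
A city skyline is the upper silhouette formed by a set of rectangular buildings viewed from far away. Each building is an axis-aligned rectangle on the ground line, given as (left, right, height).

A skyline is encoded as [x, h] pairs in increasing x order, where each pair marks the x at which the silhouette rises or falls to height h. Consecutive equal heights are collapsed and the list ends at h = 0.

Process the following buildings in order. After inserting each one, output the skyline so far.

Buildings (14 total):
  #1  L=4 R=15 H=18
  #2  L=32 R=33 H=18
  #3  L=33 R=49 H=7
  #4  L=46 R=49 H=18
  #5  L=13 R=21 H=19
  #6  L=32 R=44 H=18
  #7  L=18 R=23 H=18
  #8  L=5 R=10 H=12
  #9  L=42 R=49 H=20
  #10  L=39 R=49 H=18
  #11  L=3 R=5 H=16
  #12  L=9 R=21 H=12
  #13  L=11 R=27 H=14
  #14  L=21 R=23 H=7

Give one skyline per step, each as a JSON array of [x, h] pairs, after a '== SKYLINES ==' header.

== SKYLINES ==
[[4,18],[15,0]]
[[4,18],[15,0],[32,18],[33,0]]
[[4,18],[15,0],[32,18],[33,7],[49,0]]
[[4,18],[15,0],[32,18],[33,7],[46,18],[49,0]]
[[4,18],[13,19],[21,0],[32,18],[33,7],[46,18],[49,0]]
[[4,18],[13,19],[21,0],[32,18],[44,7],[46,18],[49,0]]
[[4,18],[13,19],[21,18],[23,0],[32,18],[44,7],[46,18],[49,0]]
[[4,18],[13,19],[21,18],[23,0],[32,18],[44,7],[46,18],[49,0]]
[[4,18],[13,19],[21,18],[23,0],[32,18],[42,20],[49,0]]
[[4,18],[13,19],[21,18],[23,0],[32,18],[42,20],[49,0]]
[[3,16],[4,18],[13,19],[21,18],[23,0],[32,18],[42,20],[49,0]]
[[3,16],[4,18],[13,19],[21,18],[23,0],[32,18],[42,20],[49,0]]
[[3,16],[4,18],[13,19],[21,18],[23,14],[27,0],[32,18],[42,20],[49,0]]
[[3,16],[4,18],[13,19],[21,18],[23,14],[27,0],[32,18],[42,20],[49,0]]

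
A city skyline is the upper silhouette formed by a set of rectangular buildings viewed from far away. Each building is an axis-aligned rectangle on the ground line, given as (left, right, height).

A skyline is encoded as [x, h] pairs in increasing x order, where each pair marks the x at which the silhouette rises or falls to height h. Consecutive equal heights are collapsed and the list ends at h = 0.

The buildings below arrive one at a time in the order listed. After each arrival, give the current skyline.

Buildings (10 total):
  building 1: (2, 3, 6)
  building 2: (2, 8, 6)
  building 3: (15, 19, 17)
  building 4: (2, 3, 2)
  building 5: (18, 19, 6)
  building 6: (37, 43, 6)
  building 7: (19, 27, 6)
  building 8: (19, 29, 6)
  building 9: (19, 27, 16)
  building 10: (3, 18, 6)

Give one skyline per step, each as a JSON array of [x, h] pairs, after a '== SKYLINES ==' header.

== SKYLINES ==
[[2,6],[3,0]]
[[2,6],[8,0]]
[[2,6],[8,0],[15,17],[19,0]]
[[2,6],[8,0],[15,17],[19,0]]
[[2,6],[8,0],[15,17],[19,0]]
[[2,6],[8,0],[15,17],[19,0],[37,6],[43,0]]
[[2,6],[8,0],[15,17],[19,6],[27,0],[37,6],[43,0]]
[[2,6],[8,0],[15,17],[19,6],[29,0],[37,6],[43,0]]
[[2,6],[8,0],[15,17],[19,16],[27,6],[29,0],[37,6],[43,0]]
[[2,6],[15,17],[19,16],[27,6],[29,0],[37,6],[43,0]]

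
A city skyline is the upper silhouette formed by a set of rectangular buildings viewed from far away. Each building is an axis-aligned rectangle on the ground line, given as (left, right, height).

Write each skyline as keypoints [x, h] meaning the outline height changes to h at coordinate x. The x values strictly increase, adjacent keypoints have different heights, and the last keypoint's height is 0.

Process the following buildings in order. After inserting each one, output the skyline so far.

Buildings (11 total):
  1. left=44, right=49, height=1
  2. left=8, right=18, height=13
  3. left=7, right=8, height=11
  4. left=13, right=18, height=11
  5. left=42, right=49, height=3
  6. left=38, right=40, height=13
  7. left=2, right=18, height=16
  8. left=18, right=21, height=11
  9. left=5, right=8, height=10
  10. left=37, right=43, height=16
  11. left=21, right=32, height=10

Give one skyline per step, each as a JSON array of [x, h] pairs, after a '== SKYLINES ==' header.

== SKYLINES ==
[[44,1],[49,0]]
[[8,13],[18,0],[44,1],[49,0]]
[[7,11],[8,13],[18,0],[44,1],[49,0]]
[[7,11],[8,13],[18,0],[44,1],[49,0]]
[[7,11],[8,13],[18,0],[42,3],[49,0]]
[[7,11],[8,13],[18,0],[38,13],[40,0],[42,3],[49,0]]
[[2,16],[18,0],[38,13],[40,0],[42,3],[49,0]]
[[2,16],[18,11],[21,0],[38,13],[40,0],[42,3],[49,0]]
[[2,16],[18,11],[21,0],[38,13],[40,0],[42,3],[49,0]]
[[2,16],[18,11],[21,0],[37,16],[43,3],[49,0]]
[[2,16],[18,11],[21,10],[32,0],[37,16],[43,3],[49,0]]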